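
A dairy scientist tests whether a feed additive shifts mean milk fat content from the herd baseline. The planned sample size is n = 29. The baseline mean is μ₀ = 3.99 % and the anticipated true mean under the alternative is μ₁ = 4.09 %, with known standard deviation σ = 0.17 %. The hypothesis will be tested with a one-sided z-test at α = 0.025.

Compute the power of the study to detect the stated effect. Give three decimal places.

Standardized effect: d = |μ₁ − μ₀| / σ = |4.09 − 3.99| / 0.17 = 0.5882
Noncentrality parameter: δ = d·√n = 0.5882 × √29 = 3.1677
Critical value for a one-sided test at α = 0.025: z_α = 1.960.
Power = P(Z > 1.960 − δ) = Φ(1.208) = 0.8864.

Power ≈ 0.886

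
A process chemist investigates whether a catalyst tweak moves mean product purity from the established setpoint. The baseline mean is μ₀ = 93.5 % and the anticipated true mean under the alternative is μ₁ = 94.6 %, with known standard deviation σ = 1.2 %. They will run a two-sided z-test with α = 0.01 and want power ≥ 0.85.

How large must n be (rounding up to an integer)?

Standardized effect: d = |μ₁ − μ₀| / σ = |94.6 − 93.5| / 1.2 = 0.9167
For power 0.85 need Φ(δ − z_{0.005}) = 0.85, so δ = z_{0.005} + z_{0.15} = 2.576 + 1.036 = 3.612.
(The Φ(−δ − z_{α/2}) term is vanishingly small for δ > 0 and is dropped in the standard sample-size formula.)
δ = d·√n ⇒ n = (δ/d)² = (3.612 / 0.9167)² = 15.53.
Rounding up, n = 16.

n = 16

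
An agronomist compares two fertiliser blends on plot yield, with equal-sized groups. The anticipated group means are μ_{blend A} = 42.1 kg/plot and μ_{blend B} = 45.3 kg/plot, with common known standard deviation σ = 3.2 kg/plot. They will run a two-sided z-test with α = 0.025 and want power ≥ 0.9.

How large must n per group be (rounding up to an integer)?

n = 25 per group

Standardized effect: d = |μ_{blend A} − μ_{blend B}| / σ = |42.1 − 45.3| / 3.2 = 1.0000
For power 0.9 need Φ(δ − z_{0.0125}) = 0.9, so δ = z_{0.0125} + z_{0.10} = 2.241 + 1.282 = 3.523.
(Ignoring the negligible lower-tail rejection probability gives the usual closed-form inversion.)
δ = d·√(n/2) ⇒ n = 2(δ/d)² = 2 × (3.523 / 1.0000)² = 24.82.
Rounding up, n = 25 per group.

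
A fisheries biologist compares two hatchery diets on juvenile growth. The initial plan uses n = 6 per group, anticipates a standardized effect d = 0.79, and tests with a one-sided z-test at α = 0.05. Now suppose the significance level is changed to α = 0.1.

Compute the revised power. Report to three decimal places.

δ = d·√(n/2) = 0.79 × √(6/2) = 1.3683 (unchanged). New critical value: z_{0.1} = 1.282.
Revised power = P(Z > 1.282 − δ) = Φ(0.087) = 0.5346.

Power ≈ 0.535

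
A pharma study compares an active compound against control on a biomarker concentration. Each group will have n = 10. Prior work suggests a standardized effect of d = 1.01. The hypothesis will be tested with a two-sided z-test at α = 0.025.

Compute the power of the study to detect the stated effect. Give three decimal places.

Power ≈ 0.507

Noncentrality parameter: δ = d·√(n/2) = 1.01 × √(10/2) = 2.2584
Two-sided α = 0.025 → critical value z_{0.0125} = 2.241.
Power = Φ(δ − 2.241) + Φ(−δ − 2.241) = Φ(0.017) + Φ(-4.500) = 0.5068 + 0.0000 = 0.5068.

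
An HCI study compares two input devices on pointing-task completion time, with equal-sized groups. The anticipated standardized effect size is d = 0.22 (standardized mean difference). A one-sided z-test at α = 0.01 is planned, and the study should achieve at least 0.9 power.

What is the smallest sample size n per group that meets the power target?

For power 0.9 need Φ(δ − z_{0.01}) = 0.9, so δ = z_{0.01} + z_{0.10} = 2.326 + 1.282 = 3.608.
δ = d·√(n/2) ⇒ n = 2(δ/d)² = 2 × (3.608 / 0.22)² = 537.89.
Rounding up, n = 538 per group.

n = 538 per group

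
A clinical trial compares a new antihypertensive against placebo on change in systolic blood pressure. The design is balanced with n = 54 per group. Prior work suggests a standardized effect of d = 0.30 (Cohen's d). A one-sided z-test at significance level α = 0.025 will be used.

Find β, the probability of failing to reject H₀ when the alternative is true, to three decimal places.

β ≈ 0.656

Noncentrality parameter: δ = d·√(n/2) = 0.30 × √(54/2) = 1.5588
Critical value for a one-sided test at α = 0.025: z_α = 1.960.
Power = P(Z > 1.960 − δ) = Φ(-0.401) = 0.3442.
Type II error: β = 1 − power = 1 − 0.3442 = 0.6558.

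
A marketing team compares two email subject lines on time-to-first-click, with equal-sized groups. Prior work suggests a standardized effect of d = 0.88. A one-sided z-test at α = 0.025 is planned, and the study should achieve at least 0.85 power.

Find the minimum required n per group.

n = 24 per group

Set Φ(δ − 1.960) = 0.85; then δ − 1.960 = Φ⁻¹(0.85) = 1.036, giving δ = 2.996.
δ = d·√(n/2) ⇒ n = 2(δ/d)² = 2 × (2.996 / 0.88)² = 23.19.
Rounding up, n = 24 per group.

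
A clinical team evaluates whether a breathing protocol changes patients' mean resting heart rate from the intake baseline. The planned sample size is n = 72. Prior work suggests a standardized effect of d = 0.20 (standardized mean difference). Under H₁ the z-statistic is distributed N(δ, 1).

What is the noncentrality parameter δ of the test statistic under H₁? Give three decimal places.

The noncentrality parameter scales effect size by the design's sample-size factor: δ = d·√n = 0.20 × √72 = 1.6971

δ ≈ 1.697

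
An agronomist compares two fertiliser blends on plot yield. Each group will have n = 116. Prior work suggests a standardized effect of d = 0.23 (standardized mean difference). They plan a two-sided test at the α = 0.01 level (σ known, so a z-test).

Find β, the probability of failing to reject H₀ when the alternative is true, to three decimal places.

Noncentrality parameter: δ = d·√(n/2) = 0.23 × √(116/2) = 1.7516
Critical value for a two-sided test at α = 0.01: z_{α/2} = 2.576.
Power = Φ(δ − 2.576) + Φ(−δ − 2.576) = Φ(-0.824) + Φ(-4.327) = 0.2049 + 0.0000 = 0.2049.
Type II error: β = 1 − power = 1 − 0.2049 = 0.7951.

β ≈ 0.795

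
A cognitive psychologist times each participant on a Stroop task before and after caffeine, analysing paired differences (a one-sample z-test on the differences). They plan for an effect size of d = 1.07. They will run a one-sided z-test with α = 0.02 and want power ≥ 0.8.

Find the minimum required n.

Set Φ(δ − 2.054) = 0.8; then δ − 2.054 = Φ⁻¹(0.8) = 0.842, giving δ = 2.895.
δ = d·√n ⇒ n = (δ/d)² = (2.895 / 1.07)² = 7.32.
Round up to the next whole unit.

n = 8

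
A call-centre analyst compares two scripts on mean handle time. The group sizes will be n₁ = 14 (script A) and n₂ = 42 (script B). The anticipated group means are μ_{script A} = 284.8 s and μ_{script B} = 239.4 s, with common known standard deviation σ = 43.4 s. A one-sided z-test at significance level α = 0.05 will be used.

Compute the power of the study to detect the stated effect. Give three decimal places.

Standardized effect: d = |μ_{script A} − μ_{script B}| / σ = |284.8 − 239.4| / 43.4 = 1.0461
Noncentrality parameter: δ = d / √(1/n₁ + 1/n₂) = 1.0461 / √(1/14 + 1/42) = 3.3897
Critical value for a one-sided test at α = 0.05: z_α = 1.645.
Power = Φ(δ − 1.645) = Φ(1.745) = 0.9595.

Power ≈ 0.959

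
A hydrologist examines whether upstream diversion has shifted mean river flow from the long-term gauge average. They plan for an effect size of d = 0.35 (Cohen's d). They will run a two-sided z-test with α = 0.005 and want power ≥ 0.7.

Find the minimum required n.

For power 0.7 need Φ(δ − z_{0.0025}) = 0.7, so δ = z_{0.0025} + z_{0.30} = 2.807 + 0.524 = 3.331.
(The Φ(−δ − z_{α/2}) term is vanishingly small for δ > 0 and is dropped in the standard sample-size formula.)
δ = d·√n ⇒ n = (δ/d)² = (3.331 / 0.35)² = 90.60.
Round up to the next whole unit.

n = 91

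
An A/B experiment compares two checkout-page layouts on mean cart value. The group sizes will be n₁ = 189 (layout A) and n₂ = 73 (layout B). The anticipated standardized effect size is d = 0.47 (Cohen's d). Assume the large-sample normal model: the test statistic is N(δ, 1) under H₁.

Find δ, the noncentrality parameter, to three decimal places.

δ ≈ 3.411

δ = d / √(1/n₁ + 1/n₂) = 0.47 / √(1/189 + 1/73) = 3.4107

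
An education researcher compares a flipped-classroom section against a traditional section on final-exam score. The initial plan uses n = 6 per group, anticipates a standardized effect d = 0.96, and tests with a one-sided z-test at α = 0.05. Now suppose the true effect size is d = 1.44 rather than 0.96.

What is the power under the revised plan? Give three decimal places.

With d = 1.44: δ = d·√(n/2) = 1.44 × √(6/2) = 2.4942. Critical value z_{0.05} = 1.645.
Revised power = P(Z > 1.645 − δ) = Φ(0.849) = 0.8021.

Power ≈ 0.802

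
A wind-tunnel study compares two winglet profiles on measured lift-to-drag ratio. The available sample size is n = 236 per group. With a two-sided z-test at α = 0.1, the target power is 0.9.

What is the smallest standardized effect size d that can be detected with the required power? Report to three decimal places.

Required noncentrality: δ = z_{0.05} + z_{0.10} = 1.645 + 1.282 = 2.926.
(Lower-tail contribution to power is negligible for δ > 0.)
δ = d·√(n/2) ⇒ d = δ/√(n/2) = 2.926/√(236/2) = 0.2694.

d ≈ 0.269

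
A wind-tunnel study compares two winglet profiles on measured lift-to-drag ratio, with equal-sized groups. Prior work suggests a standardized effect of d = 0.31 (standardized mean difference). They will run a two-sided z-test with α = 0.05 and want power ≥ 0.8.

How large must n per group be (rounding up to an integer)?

For power 0.8 need Φ(δ − z_{0.025}) = 0.8, so δ = z_{0.025} + z_{0.20} = 1.960 + 0.842 = 2.802.
(Ignoring the negligible lower-tail rejection probability gives the usual closed-form inversion.)
δ = d·√(n/2) ⇒ n = 2(δ/d)² = 2 × (2.802 / 0.31)² = 163.35.
Rounding up, n = 164 per group.

n = 164 per group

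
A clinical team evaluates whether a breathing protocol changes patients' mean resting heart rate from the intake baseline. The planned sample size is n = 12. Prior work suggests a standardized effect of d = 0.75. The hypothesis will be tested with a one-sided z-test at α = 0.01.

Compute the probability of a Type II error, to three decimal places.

Noncentrality parameter: λ = d·√n = 0.75 × √12 = 2.5981
Critical value for a one-sided test at α = 0.01: z_α = 2.326.
Power = Φ(λ − 2.326) = Φ(0.272) = 0.6071.
Type II error: β = 1 − power = 1 − 0.6071 = 0.3929.

β ≈ 0.393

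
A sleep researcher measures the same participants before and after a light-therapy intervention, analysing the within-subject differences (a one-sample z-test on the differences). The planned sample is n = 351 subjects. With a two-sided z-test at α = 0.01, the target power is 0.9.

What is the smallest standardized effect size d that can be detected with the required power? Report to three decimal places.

Need Φ(δ − 2.576) = 0.9, so δ = 2.576 + 1.282 = 3.857.
(The second rejection-region term Φ(−δ − z_{α/2}) is negligible and dropped.)
δ = d·√n ⇒ d = δ/√n = 3.857/√351 = 0.2059.

d ≈ 0.206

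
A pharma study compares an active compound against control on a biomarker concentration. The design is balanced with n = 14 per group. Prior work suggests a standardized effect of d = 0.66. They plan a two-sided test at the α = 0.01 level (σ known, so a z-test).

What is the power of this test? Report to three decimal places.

Noncentrality parameter: δ = d·√(n/2) = 0.66 × √(14/2) = 1.7462
Critical value for a two-sided test at α = 0.01: z_{α/2} = 2.576.
Power = Φ(δ − 2.576) + Φ(−δ − 2.576) = Φ(-0.830) + Φ(-4.322) = 0.2034 + 0.0000 = 0.2034.

Power ≈ 0.203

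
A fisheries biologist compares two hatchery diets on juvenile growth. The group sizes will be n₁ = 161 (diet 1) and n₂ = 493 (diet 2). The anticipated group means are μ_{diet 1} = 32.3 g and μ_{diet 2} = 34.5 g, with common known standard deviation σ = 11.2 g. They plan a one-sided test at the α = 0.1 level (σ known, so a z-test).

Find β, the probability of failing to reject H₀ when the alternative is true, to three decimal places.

β ≈ 0.189

Standardized effect: d = |μ_{diet 1} − μ_{diet 2}| / σ = |32.3 − 34.5| / 11.2 = 0.1964
Noncentrality parameter: δ = d / √(1/n₁ + 1/n₂) = 0.1964 / √(1/161 + 1/493) = 2.1640
One-sided α = 0.1 → critical value z_{0.1} = 1.282.
Power = P(Z > 1.282 − δ) = Φ(0.882) = 0.8112.
Type II error: β = 1 − power = 1 − 0.8112 = 0.1888.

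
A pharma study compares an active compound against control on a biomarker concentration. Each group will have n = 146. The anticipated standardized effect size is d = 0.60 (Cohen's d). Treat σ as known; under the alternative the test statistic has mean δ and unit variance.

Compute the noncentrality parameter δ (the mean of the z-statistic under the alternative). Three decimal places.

δ ≈ 5.126

δ = d·√(n/2) = 0.60 × √(146/2) = 5.1264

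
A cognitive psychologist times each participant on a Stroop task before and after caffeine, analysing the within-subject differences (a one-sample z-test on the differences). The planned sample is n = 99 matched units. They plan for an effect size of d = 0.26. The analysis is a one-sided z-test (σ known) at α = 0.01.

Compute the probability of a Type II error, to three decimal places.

Noncentrality parameter: δ = d·√n = 0.26 × √99 = 2.5870
Critical value for a one-sided test at α = 0.01: z_α = 2.326.
Power = P(Z > 2.326 − δ) = Φ(0.261) = 0.6028.
Type II error: β = 1 − power = 1 − 0.6028 = 0.3972.

β ≈ 0.397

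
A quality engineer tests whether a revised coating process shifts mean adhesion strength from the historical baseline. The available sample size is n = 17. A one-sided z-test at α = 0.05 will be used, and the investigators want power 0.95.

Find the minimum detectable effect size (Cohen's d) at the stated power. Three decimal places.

Required noncentrality: δ = z_{0.05} + z_{0.05} = 1.645 + 1.645 = 3.290.
δ = d·√n ⇒ d = δ/√n = 3.290/√17 = 0.7979.

d ≈ 0.798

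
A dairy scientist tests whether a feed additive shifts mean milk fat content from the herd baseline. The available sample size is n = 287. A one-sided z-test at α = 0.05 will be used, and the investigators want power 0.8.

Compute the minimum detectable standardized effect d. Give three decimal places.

Need Φ(δ − 1.645) = 0.8, so δ = 1.645 + 0.842 = 2.486.
δ = d·√n ⇒ d = δ/√n = 2.486/√287 = 0.1468.

d ≈ 0.147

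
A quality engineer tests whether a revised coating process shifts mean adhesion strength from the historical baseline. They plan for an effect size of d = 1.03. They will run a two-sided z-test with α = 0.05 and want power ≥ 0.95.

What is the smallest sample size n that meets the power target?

n = 13

For power 0.95 need Φ(δ − z_{0.025}) = 0.95, so δ = z_{0.025} + z_{0.05} = 1.960 + 1.645 = 3.605.
(The Φ(−δ − z_{α/2}) term is vanishingly small for δ > 0 and is dropped in the standard sample-size formula.)
δ = d·√n ⇒ n = (δ/d)² = (3.605 / 1.03)² = 12.25.
Round up to the next whole unit.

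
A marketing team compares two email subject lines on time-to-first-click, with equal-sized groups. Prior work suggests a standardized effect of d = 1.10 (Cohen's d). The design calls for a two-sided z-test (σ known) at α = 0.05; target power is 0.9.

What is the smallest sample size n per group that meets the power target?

n = 18 per group

For power 0.9 need Φ(δ − z_{0.025}) = 0.9, so δ = z_{0.025} + z_{0.10} = 1.960 + 1.282 = 3.242.
(The Φ(−δ − z_{α/2}) term is vanishingly small for δ > 0 and is dropped in the standard sample-size formula.)
δ = d·√(n/2) ⇒ n = 2(δ/d)² = 2 × (3.242 / 1.10)² = 17.37.
Round up to the next whole unit.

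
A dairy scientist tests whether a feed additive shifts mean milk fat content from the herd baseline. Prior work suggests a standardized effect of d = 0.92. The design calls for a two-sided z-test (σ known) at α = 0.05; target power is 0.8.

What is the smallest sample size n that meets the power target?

For power 0.8 need Φ(δ − z_{0.025}) = 0.8, so δ = z_{0.025} + z_{0.20} = 1.960 + 0.842 = 2.802.
(Ignoring the negligible lower-tail rejection probability gives the usual closed-form inversion.)
δ = d·√n ⇒ n = (δ/d)² = (2.802 / 0.92)² = 9.27.
Round up to the next whole unit.

n = 10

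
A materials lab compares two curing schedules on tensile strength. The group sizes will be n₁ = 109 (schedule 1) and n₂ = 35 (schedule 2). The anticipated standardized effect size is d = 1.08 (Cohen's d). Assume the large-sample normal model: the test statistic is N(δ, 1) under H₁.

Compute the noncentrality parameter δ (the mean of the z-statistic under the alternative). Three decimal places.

δ ≈ 5.559

The noncentrality parameter scales effect size by the design's sample-size factor: δ = d / √(1/n₁ + 1/n₂) = 1.08 / √(1/109 + 1/35) = 5.5589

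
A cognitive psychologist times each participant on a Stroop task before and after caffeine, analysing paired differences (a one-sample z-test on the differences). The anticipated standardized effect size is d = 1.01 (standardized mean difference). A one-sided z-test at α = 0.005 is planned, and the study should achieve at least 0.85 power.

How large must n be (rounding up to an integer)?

Set Φ(δ − 2.576) = 0.85; then δ − 2.576 = Φ⁻¹(0.85) = 1.036, giving δ = 3.612.
δ = d·√n ⇒ n = (δ/d)² = (3.612 / 1.01)² = 12.79.
Rounding up, n = 13.

n = 13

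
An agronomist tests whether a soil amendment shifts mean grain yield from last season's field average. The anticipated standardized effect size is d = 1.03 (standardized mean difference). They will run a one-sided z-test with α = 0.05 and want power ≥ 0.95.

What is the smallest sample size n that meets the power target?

n = 11

Set Φ(δ − 1.645) = 0.95; then δ − 1.645 = Φ⁻¹(0.95) = 1.645, giving δ = 3.290.
δ = d·√n ⇒ n = (δ/d)² = (3.290 / 1.03)² = 10.20.
Round up to the next whole unit.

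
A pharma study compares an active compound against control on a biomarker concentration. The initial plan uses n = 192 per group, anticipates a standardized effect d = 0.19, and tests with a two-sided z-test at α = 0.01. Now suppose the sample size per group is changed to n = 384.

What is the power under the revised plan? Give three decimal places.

Power ≈ 0.523

With n = 384 per group: δ = d·√(n/2) = 0.19 × √(384/2) = 2.6327. Critical value z_{0.005} = 2.576.
Revised power = Φ(δ − 2.576) + Φ(−δ − 2.576) = Φ(0.057) + Φ(-5.209) = 0.5227 + 0.0000 = 0.5227.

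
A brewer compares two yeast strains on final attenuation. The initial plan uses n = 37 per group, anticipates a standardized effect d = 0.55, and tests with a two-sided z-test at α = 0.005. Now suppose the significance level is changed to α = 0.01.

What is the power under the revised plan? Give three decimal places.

Power ≈ 0.417

δ = d·√(n/2) = 0.55 × √(37/2) = 2.3656 (unchanged). New critical value: z_{0.005} = 2.576.
Revised power = Φ(δ − 2.576) + Φ(−δ − 2.576) = Φ(-0.210) + Φ(-4.941) = 0.4168 + 0.0000 = 0.4168.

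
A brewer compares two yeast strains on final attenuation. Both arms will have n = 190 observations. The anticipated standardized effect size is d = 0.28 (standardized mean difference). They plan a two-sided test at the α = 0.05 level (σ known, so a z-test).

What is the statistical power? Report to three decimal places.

Power ≈ 0.779

Noncentrality parameter: δ = d·√(n/2) = 0.28 × √(190/2) = 2.7291
Critical value for a two-sided test at α = 0.05: z_{α/2} = 1.960.
Power = Φ(δ − 1.960) + Φ(−δ − 1.960) = Φ(0.769) + Φ(-4.689) = 0.7791 + 0.0000 = 0.7791.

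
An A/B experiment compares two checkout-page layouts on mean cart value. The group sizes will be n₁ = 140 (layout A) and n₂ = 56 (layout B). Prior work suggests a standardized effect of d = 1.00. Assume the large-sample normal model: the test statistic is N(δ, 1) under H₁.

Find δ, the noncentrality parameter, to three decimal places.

δ = d / √(1/n₁ + 1/n₂) = 1.00 / √(1/140 + 1/56) = 6.3246

δ ≈ 6.325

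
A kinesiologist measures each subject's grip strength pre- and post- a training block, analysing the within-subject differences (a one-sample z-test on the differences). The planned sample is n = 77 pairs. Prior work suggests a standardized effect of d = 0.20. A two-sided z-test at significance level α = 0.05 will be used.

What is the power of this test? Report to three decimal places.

Noncentrality parameter: δ = d·√n = 0.20 × √77 = 1.7550
Two-sided α = 0.05 → critical value z_{0.025} = 1.960.
Power = Φ(δ − 1.960) + Φ(−δ − 1.960) = Φ(-0.205) + Φ(-3.715) = 0.4188 + 0.0001 = 0.4189.

Power ≈ 0.419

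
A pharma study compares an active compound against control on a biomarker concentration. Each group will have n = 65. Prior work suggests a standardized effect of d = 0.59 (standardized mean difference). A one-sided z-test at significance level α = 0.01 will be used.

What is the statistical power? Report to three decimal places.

Power ≈ 0.850

Noncentrality parameter: δ = d·√(n/2) = 0.59 × √(65/2) = 3.3635
Critical value for a one-sided test at α = 0.01: z_α = 2.326.
Power = Φ(δ − 2.326) = Φ(1.037) = 0.8502.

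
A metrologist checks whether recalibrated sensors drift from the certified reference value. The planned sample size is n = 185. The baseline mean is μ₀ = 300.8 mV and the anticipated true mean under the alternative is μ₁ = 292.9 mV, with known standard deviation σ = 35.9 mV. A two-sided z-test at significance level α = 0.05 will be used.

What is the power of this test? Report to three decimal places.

Standardized effect: d = |μ₁ − μ₀| / σ = |292.9 − 300.8| / 35.9 = 0.2201
Noncentrality parameter: δ = d·√n = 0.2201 × √185 = 2.9931
Critical value for a two-sided test at α = 0.05: z_{α/2} = 1.960.
Power = Φ(δ − 1.960) + Φ(−δ − 1.960) = Φ(1.033) + Φ(-4.953) = 0.8492 + 0.0000 = 0.8492.

Power ≈ 0.849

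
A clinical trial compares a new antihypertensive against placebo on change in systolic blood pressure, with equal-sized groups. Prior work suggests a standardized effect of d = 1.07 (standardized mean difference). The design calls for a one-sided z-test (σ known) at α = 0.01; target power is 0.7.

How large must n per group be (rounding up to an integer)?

Set Φ(δ − 2.326) = 0.7; then δ − 2.326 = Φ⁻¹(0.7) = 0.524, giving δ = 2.851.
δ = d·√(n/2) ⇒ n = 2(δ/d)² = 2 × (2.851 / 1.07)² = 14.20.
Rounding up, n = 15 per group.

n = 15 per group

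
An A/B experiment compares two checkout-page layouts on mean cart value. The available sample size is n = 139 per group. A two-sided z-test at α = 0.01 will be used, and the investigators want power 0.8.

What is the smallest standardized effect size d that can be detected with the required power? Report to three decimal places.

Need Φ(δ − 2.576) = 0.8, so δ = 2.576 + 0.842 = 3.417.
(Lower-tail contribution to power is negligible for δ > 0.)
δ = d·√(n/2) ⇒ d = δ/√(n/2) = 3.417/√(139/2) = 0.4099.

d ≈ 0.410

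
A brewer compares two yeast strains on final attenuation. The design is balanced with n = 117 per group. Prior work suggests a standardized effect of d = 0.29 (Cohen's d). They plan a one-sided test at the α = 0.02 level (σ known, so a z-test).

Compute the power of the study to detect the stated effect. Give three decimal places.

Noncentrality parameter: δ = d·√(n/2) = 0.29 × √(117/2) = 2.2181
One-sided α = 0.02 → critical value z_{0.02} = 2.054.
Power = P(Z > 2.054 − δ) = Φ(0.164) = 0.5653.

Power ≈ 0.565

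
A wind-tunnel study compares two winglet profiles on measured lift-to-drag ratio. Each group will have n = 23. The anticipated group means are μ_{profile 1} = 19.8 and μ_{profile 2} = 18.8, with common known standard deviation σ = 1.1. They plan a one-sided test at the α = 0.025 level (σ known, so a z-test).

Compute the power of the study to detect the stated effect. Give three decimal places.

Power ≈ 0.869

Standardized effect: d = |μ_{profile 1} − μ_{profile 2}| / σ = |19.8 − 18.8| / 1.1 = 0.9091
Noncentrality parameter: δ = d·√(n/2) = 0.9091 × √(23/2) = 3.0829
Critical value for a one-sided test at α = 0.025: z_α = 1.960.
Power = Φ(δ − 1.960) = Φ(1.123) = 0.8693.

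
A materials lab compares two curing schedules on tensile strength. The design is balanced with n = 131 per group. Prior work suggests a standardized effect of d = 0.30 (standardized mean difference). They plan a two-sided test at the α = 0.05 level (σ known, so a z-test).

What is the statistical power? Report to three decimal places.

Power ≈ 0.680

Noncentrality parameter: δ = d·√(n/2) = 0.30 × √(131/2) = 2.4280
Critical value for a two-sided test at α = 0.05: z_{α/2} = 1.960.
Power = Φ(δ − 1.960) + Φ(−δ − 1.960) = Φ(0.468) + Φ(-4.388) = 0.6801 + 0.0000 = 0.6801.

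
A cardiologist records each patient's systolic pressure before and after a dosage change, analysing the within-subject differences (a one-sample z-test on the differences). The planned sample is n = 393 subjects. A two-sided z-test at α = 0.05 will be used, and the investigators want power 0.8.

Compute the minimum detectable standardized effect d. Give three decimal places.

d ≈ 0.141

Need Φ(δ − 1.960) = 0.8, so δ = 1.960 + 0.842 = 2.802.
(Lower-tail contribution to power is negligible for δ > 0.)
δ = d·√n ⇒ d = δ/√n = 2.802/√393 = 0.1413.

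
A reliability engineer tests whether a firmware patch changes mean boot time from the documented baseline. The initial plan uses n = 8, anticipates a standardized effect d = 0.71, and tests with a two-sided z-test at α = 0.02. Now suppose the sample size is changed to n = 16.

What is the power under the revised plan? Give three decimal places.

With n = 16: δ = d·√n = 0.71 × √16 = 2.8400. Critical value z_{0.01} = 2.326.
Revised power = Φ(δ − 2.326) + Φ(−δ − 2.326) = Φ(0.514) + Φ(-5.166) = 0.6963 + 0.0000 = 0.6963.

Power ≈ 0.696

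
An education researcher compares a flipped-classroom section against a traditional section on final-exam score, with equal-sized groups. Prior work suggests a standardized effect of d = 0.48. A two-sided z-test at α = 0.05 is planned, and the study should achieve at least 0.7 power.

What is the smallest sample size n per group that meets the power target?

n = 54 per group

Set Φ(δ − 1.960) = 0.7; then δ − 1.960 = Φ⁻¹(0.7) = 0.524, giving δ = 2.484.
(The Φ(−δ − z_{α/2}) term is vanishingly small for δ > 0 and is dropped in the standard sample-size formula.)
δ = d·√(n/2) ⇒ n = 2(δ/d)² = 2 × (2.484 / 0.48)² = 53.58.
Round up to the next whole unit.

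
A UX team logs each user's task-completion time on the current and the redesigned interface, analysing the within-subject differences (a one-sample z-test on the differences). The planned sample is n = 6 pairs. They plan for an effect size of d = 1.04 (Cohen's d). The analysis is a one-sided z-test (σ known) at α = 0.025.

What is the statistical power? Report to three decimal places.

Power ≈ 0.722

Noncentrality parameter: λ = d·√n = 1.04 × √6 = 2.5475
One-sided α = 0.025 → critical value z_{0.025} = 1.960.
Power = P(Z > 1.960 − λ) = Φ(0.588) = 0.7216.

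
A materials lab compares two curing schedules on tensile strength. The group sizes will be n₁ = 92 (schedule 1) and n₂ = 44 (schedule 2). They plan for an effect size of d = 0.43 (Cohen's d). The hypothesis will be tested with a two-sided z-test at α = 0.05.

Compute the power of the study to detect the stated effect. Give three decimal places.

Noncentrality parameter: δ = d / √(1/n₁ + 1/n₂) = 0.43 / √(1/92 + 1/44) = 2.3460
Two-sided α = 0.05 → critical value z_{0.025} = 1.960.
Power = Φ(δ − 1.960) + Φ(−δ − 1.960) = Φ(0.386) + Φ(-4.306) = 0.6502 + 0.0000 = 0.6503.

Power ≈ 0.650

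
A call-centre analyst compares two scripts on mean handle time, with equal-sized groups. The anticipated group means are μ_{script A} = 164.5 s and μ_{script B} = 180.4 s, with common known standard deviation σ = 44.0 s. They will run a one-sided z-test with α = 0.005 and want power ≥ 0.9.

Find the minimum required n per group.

n = 228 per group

Standardized effect: d = |μ_{script A} − μ_{script B}| / σ = |164.5 − 180.4| / 44.0 = 0.3614
For power 0.9 need Φ(δ − z_{0.005}) = 0.9, so δ = z_{0.005} + z_{0.10} = 2.576 + 1.282 = 3.857.
δ = d·√(n/2) ⇒ n = 2(δ/d)² = 2 × (3.857 / 0.3614)² = 227.89.
Rounding up, n = 228 per group.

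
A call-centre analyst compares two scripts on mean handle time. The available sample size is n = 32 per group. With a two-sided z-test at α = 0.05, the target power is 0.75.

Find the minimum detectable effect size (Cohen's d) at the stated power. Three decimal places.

d ≈ 0.659

Need Φ(δ − 1.960) = 0.75, so δ = 1.960 + 0.674 = 2.634.
(Lower-tail contribution to power is negligible for δ > 0.)
δ = d·√(n/2) ⇒ d = δ/√(n/2) = 2.634/√(32/2) = 0.6586.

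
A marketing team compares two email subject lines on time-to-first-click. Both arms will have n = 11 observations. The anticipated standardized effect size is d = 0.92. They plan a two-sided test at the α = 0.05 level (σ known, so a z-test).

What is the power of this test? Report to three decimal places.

Power ≈ 0.578

Noncentrality parameter: δ = d·√(n/2) = 0.92 × √(11/2) = 2.1576
Two-sided α = 0.05 → critical value z_{0.025} = 1.960.
Power = Φ(δ − 1.960) + Φ(−δ − 1.960) = Φ(0.198) + Φ(-4.118) = 0.5783 + 0.0000 = 0.5784.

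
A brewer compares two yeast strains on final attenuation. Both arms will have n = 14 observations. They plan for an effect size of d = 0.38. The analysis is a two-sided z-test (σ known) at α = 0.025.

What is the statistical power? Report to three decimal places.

Power ≈ 0.109

Noncentrality parameter: δ = d·√(n/2) = 0.38 × √(14/2) = 1.0054
Critical value for a two-sided test at α = 0.025: z_{α/2} = 2.241.
Power = Φ(δ − 2.241) + Φ(−δ − 2.241) = Φ(-1.236) + Φ(-3.247) = 0.1082 + 0.0006 = 0.1088.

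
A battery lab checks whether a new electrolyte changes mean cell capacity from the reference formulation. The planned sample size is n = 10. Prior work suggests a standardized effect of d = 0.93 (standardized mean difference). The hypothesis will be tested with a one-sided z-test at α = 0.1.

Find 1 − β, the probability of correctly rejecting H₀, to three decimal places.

Noncentrality parameter: δ = d·√n = 0.93 × √10 = 2.9409
One-sided α = 0.1 → critical value z_{0.1} = 1.282.
Power = Φ(δ − 1.282) = Φ(1.659) = 0.9515.

Power ≈ 0.951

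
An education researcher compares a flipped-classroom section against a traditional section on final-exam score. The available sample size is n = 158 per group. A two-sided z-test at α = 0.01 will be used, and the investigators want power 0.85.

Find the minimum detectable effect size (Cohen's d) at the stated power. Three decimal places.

d ≈ 0.406

Required noncentrality: δ = z_{0.005} + z_{0.15} = 2.576 + 1.036 = 3.612.
(The second rejection-region term Φ(−δ − z_{α/2}) is negligible and dropped.)
δ = d·√(n/2) ⇒ d = δ/√(n/2) = 3.612/√(158/2) = 0.4064.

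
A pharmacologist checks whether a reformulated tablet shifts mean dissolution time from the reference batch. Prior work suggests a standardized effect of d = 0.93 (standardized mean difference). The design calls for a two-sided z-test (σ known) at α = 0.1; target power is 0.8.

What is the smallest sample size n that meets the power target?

For power 0.8 need Φ(δ − z_{0.05}) = 0.8, so δ = z_{0.05} + z_{0.20} = 1.645 + 0.842 = 2.486.
(The Φ(−δ − z_{α/2}) term is vanishingly small for δ > 0 and is dropped in the standard sample-size formula.)
δ = d·√n ⇒ n = (δ/d)² = (2.486 / 0.93)² = 7.15.
Rounding up, n = 8.

n = 8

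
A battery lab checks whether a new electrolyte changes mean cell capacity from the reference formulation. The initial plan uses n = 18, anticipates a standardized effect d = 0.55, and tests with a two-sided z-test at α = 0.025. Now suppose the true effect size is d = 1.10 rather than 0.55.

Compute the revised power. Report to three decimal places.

Power ≈ 0.992

With d = 1.10: δ = d·√n = 1.10 × √18 = 4.6669. Critical value z_{0.0125} = 2.241.
Revised power = Φ(δ − 2.241) + Φ(−δ − 2.241) = Φ(2.426) + Φ(-6.908) = 0.9924 + 0.0000 = 0.9924.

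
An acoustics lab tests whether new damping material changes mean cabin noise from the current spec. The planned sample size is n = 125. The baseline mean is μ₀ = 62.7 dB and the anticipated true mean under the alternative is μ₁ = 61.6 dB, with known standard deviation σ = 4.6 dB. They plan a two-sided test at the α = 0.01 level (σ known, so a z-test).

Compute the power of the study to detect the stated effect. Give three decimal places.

Power ≈ 0.539

Standardized effect: d = |μ₁ − μ₀| / σ = |61.6 − 62.7| / 4.6 = 0.2391
Noncentrality parameter: δ = d·√n = 0.2391 × √125 = 2.6736
Critical value for a two-sided test at α = 0.01: z_{α/2} = 2.576.
Power = Φ(δ − 2.576) + Φ(−δ − 2.576) = Φ(0.098) + Φ(-5.249) = 0.5389 + 0.0000 = 0.5389.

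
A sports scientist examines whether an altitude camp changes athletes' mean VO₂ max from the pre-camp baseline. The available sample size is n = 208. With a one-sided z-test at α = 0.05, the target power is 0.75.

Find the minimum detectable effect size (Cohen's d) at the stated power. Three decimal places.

Need Φ(δ − 1.645) = 0.75, so δ = 1.645 + 0.674 = 2.319.
δ = d·√n ⇒ d = δ/√n = 2.319/√208 = 0.1608.

d ≈ 0.161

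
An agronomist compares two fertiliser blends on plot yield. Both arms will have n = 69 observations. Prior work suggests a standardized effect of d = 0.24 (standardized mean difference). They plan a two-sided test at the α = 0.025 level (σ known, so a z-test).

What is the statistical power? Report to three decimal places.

Power ≈ 0.203

Noncentrality parameter: δ = d·√(n/2) = 0.24 × √(69/2) = 1.4097
Two-sided α = 0.025 → critical value z_{0.0125} = 2.241.
Power = Φ(δ − 2.241) + Φ(−δ − 2.241) = Φ(-0.832) + Φ(-3.651) = 0.2028 + 0.0001 = 0.2029.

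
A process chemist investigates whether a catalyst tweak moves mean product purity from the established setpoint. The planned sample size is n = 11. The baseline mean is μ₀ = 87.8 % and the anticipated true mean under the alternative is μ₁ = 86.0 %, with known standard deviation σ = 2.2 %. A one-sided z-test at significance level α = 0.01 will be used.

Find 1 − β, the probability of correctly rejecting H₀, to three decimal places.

Power ≈ 0.651

Standardized effect: d = |μ₁ − μ₀| / σ = |86.0 − 87.8| / 2.2 = 0.8182
Noncentrality parameter: δ = d·√n = 0.8182 × √11 = 2.7136
One-sided α = 0.01 → critical value z_{0.01} = 2.326.
Power = Φ(δ − 2.326) = Φ(0.387) = 0.6507.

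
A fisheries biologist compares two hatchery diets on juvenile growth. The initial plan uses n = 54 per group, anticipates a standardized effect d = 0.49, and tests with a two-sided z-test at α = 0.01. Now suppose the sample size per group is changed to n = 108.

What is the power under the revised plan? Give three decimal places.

Power ≈ 0.847

With n = 108 per group: δ = d·√(n/2) = 0.49 × √(108/2) = 3.6007. Critical value z_{0.005} = 2.576.
Revised power = Φ(δ − 2.576) + Φ(−δ − 2.576) = Φ(1.025) + Φ(-6.177) = 0.8473 + 0.0000 = 0.8473.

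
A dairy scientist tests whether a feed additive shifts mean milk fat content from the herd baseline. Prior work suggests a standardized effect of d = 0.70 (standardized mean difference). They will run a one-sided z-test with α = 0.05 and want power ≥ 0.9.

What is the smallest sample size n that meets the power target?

For power 0.9 need Φ(δ − z_{0.05}) = 0.9, so δ = z_{0.05} + z_{0.10} = 1.645 + 1.282 = 2.926.
δ = d·√n ⇒ n = (δ/d)² = (2.926 / 0.70)² = 17.48.
Rounding up, n = 18.

n = 18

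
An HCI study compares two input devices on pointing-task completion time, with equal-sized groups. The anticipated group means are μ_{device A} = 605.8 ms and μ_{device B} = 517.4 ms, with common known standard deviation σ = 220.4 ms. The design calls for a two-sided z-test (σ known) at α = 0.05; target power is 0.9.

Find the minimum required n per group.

n = 131 per group

Standardized effect: d = |μ_{device A} − μ_{device B}| / σ = |605.8 − 517.4| / 220.4 = 0.4011
Set Φ(δ − 1.960) = 0.9; then δ − 1.960 = Φ⁻¹(0.9) = 1.282, giving δ = 3.242.
(Ignoring the negligible lower-tail rejection probability gives the usual closed-form inversion.)
δ = d·√(n/2) ⇒ n = 2(δ/d)² = 2 × (3.242 / 0.4011)² = 130.63.
Rounding up, n = 131 per group.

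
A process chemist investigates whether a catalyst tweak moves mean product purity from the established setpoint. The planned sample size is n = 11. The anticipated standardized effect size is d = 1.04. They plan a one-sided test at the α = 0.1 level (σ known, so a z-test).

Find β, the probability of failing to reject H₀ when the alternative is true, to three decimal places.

Noncentrality parameter: δ = d·√n = 1.04 × √11 = 3.4493
Critical value for a one-sided test at α = 0.1: z_α = 1.282.
Power = Φ(δ − 1.282) = Φ(2.168) = 0.9849.
Type II error: β = 1 − power = 1 − 0.9849 = 0.0151.

β ≈ 0.015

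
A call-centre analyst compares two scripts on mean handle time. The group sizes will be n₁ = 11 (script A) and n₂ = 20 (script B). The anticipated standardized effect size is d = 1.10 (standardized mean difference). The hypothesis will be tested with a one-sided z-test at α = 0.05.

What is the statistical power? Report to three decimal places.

Noncentrality parameter: δ = d / √(1/n₁ + 1/n₂) = 1.10 / √(1/11 + 1/20) = 2.9304
One-sided α = 0.05 → critical value z_{0.05} = 1.645.
Power = Φ(δ − 1.645) = Φ(1.286) = 0.9007.

Power ≈ 0.901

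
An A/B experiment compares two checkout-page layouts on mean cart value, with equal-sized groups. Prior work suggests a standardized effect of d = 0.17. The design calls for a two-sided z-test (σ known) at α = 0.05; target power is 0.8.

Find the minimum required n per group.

n = 544 per group

Set Φ(δ − 1.960) = 0.8; then δ − 1.960 = Φ⁻¹(0.8) = 0.842, giving δ = 2.802.
(The Φ(−δ − z_{α/2}) term is vanishingly small for δ > 0 and is dropped in the standard sample-size formula.)
δ = d·√(n/2) ⇒ n = 2(δ/d)² = 2 × (2.802 / 0.17)² = 543.18.
Rounding up, n = 544 per group.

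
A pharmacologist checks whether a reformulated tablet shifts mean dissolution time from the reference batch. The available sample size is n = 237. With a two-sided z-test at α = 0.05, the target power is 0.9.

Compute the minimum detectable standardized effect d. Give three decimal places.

Need Φ(δ − 1.960) = 0.9, so δ = 1.960 + 1.282 = 3.242.
(Lower-tail contribution to power is negligible for δ > 0.)
δ = d·√n ⇒ d = δ/√n = 3.242/√237 = 0.2106.

d ≈ 0.211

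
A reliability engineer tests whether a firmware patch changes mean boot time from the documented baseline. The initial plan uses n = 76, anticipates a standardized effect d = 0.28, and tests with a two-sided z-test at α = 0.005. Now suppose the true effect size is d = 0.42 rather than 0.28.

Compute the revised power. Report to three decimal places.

With d = 0.42: δ = d·√n = 0.42 × √76 = 3.6615. Critical value z_{0.0025} = 2.807.
Revised power = Φ(δ − 2.807) + Φ(−δ − 2.807) = Φ(0.854) + Φ(-6.469) = 0.8036 + 0.0000 = 0.8036.

Power ≈ 0.804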